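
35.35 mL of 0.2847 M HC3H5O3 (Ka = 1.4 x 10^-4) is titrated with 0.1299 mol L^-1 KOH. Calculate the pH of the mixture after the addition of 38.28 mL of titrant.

3.84

Initial n(HC3H5O3) = 0.2847 x 0.03535 = 0.01006 mol.
n(KOH) added = 0.1299 x 0.03828 = 0.004973 mol, converting that many moles of HC3H5O3 to C3H5O3-.
Remaining n(HC3H5O3) = 0.005092 mol; n(C3H5O3-) = 0.004973 mol.
By Henderson-Hasselbalch, pH = pKa + log([A^-]/[HA]) = 3.85 + log(0.004973/0.005092) = 3.85 + (-0.01) = 3.84.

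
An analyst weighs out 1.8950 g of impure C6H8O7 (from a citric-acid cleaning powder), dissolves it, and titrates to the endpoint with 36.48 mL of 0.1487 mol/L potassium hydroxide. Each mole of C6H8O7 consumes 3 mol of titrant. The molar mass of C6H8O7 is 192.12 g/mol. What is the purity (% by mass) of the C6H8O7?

n(KOH) = 0.1487 x 0.03648 = 0.005425 mol.
n(C6H8O7) = 0.005425 / 3 = 0.001808 mol.
mass of C6H8O7 = 0.001808 x 192.12 = 0.3474 g.
% purity = 0.3474 / 1.8950 x 100 = 18.3%.

18.3%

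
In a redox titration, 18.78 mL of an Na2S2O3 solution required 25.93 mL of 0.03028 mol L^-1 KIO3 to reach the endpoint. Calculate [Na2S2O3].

n(KIO3) = 0.03028 x 0.02593 = 0.0007852 mol.
From the balanced equation, 1 mol KIO3 reacts with 6 mol Na2S2O3, so n(Na2S2O3) = 0.0007852 x 6/1 = 0.004711 mol.
[Na2S2O3] = 0.004711 / 0.01878 L = 0.251 M.

0.251 M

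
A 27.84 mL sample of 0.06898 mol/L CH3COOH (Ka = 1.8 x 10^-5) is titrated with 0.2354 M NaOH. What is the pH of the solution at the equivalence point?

8.74

n(CH3COOH) = 0.06898 x 0.02784 = 0.001920 mol; V(NaOH) at equivalence = 0.001920/0.2354 = 0.008158 L.
At equivalence all the acid is converted to CH3COO-; total volume = 0.02784 + 0.008158 = 0.03600 L, so [CH3COO-] = 0.001920/0.03600 = 0.05335 M.
Kb = Kw/Ka = 1.0e-14 / 1.8 x 10^-5 = 5.56e-10.
[OH^-] = sqrt(Kb x [CH3COO-]) = sqrt(5.56e-10 x 0.05335) = 5.44e-6 M.
pOH = 5.26, so pH = 14.00 - 5.26 = 8.74.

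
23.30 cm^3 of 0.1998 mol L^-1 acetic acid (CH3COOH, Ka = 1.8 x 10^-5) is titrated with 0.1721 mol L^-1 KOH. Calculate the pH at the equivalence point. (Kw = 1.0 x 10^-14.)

n(CH3COOH) = 0.1998 x 0.02330 = 0.004655 mol; V(KOH) at equivalence = 0.004655/0.1721 = 0.02705 L.
At equivalence all the acid is converted to CH3COO-; total volume = 0.02330 + 0.02705 = 0.05035 L, so [CH3COO-] = 0.004655/0.05035 = 0.09246 M.
Kb = Kw/Ka = 1.0e-14 / 1.8 x 10^-5 = 5.56e-10.
[OH^-] = sqrt(Kb x [CH3COO-]) = sqrt(5.56e-10 x 0.09246) = 7.17e-6 M.
pOH = 5.14, so pH = 14.00 - 5.14 = 8.86.

8.86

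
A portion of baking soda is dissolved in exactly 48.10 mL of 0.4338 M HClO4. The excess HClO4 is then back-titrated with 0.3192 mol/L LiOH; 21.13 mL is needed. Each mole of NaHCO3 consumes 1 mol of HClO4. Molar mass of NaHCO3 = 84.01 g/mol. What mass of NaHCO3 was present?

Total n(HClO4) added = 0.4338 x 0.04810 = 0.02087 mol.
n(LiOH) used = 0.3192 x 0.02113 = 0.006745 mol, which equals the excess n(HClO4).
So n(HClO4) consumed by the sample = 0.02087 - 0.006745 = 0.01412 mol.
n(NaHCO3) = 0.01412 / 1 = 0.01412 mol.
mass = 0.01412 mol x 84.01 g/mol = 1.19 g.

1.19 g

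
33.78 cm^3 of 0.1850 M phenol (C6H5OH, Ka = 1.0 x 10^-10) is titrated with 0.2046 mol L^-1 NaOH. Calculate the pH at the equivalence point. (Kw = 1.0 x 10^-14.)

11.49

n(C6H5OH) = 0.1850 x 0.03378 = 0.006249 mol; V(NaOH) at equivalence = 0.006249/0.2046 = 0.03054 L.
At equivalence all the acid is converted to C6H5O-; total volume = 0.03378 + 0.03054 = 0.06432 L, so [C6H5O-] = 0.006249/0.06432 = 0.09715 M.
Kb = Kw/Ka = 1.0e-14 / 1.0 x 10^-10 = 0.000100.
[OH^-] = sqrt(Kb x [C6H5O-]) = sqrt(0.000100 x 0.09715) = 0.00312 M.
pOH = 2.51, so pH = 14.00 - 2.51 = 11.49.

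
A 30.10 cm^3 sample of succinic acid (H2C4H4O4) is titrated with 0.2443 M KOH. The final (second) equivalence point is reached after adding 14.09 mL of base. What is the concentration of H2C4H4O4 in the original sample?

n(KOH) = 0.2443 x 0.01409 = 0.003442 mol.
At the final (second) equivalence point, 2 mol OH^- react per mol H2C4H4O4, so n(H2C4H4O4) = 0.003442 / 2 = 0.001721 mol.
[H2C4H4O4] = 0.001721 / 0.03010 L = 0.0572 M.

0.0572 M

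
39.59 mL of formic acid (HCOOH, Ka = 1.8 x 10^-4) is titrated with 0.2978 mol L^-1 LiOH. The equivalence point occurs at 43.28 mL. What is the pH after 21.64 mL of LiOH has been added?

21.64 mL is exactly half the equivalence volume (43.28/2), i.e. the half-equivalence point.
There, n(HA) = n(A^-), so pH = pKa = -log(1.8 x 10^-4) = 3.74.

3.74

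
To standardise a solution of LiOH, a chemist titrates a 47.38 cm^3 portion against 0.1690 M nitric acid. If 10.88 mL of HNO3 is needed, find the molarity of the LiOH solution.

0.0388 M

n(HNO3) delivered = 0.1690 x 0.01088 = 0.001839 mol.
For a 1:1 reaction, n(LiOH) = 0.001839 mol.
[LiOH] = 0.001839 mol / 0.04738 L = 0.0388 M.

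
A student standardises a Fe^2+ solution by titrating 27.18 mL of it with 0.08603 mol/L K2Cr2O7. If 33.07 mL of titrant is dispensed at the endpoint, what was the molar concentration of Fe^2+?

0.628 M

n(K2Cr2O7) = 0.08603 x 0.03307 = 0.002845 mol.
From the balanced equation, 1 mol K2Cr2O7 reacts with 6 mol Fe^2+, so n(Fe^2+) = 0.002845 x 6/1 = 0.01707 mol.
[Fe^2+] = 0.01707 / 0.02718 L = 0.628 M.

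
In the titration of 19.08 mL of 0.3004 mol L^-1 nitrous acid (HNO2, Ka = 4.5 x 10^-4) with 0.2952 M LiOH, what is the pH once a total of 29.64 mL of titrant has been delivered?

n(acid) = 0.3004 x 0.01908 = 0.005732 mol; n(LiOH) added = 0.2952 x 0.02964 = 0.008750 mol.
Base is in excess by 0.008750 - 0.005732 = 0.003018 mol in a total volume of 0.04872 L.
[OH^-] = 0.003018/0.04872 = 0.06195 M, so pOH = 1.21 and pH = 14.00 - 1.21 = 12.79.

12.79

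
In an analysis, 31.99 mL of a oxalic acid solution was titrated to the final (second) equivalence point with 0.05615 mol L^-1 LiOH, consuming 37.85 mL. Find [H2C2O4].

0.0332 M

n(LiOH) = 0.05615 x 0.03785 = 0.002125 mol.
At the final (second) equivalence point, 2 mol OH^- react per mol H2C2O4, so n(H2C2O4) = 0.002125 / 2 = 0.001063 mol.
[H2C2O4] = 0.001063 / 0.03199 L = 0.0332 M.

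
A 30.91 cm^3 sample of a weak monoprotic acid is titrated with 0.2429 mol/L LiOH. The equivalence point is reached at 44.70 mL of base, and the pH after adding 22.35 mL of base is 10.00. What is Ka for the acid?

1.0 x 10^-10

22.35 mL is half of the equivalence volume, so this is the half-equivalence point where [HA] = [A^-].
At half-equivalence pH = pKa, so pKa = 10.00.
Ka = 10^(-10.00) = 1.0 x 10^-10.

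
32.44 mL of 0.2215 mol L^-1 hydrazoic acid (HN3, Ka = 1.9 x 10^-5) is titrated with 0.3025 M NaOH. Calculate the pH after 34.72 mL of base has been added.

n(acid) = 0.2215 x 0.03244 = 0.007185 mol; n(NaOH) added = 0.3025 x 0.03472 = 0.01050 mol.
Base is in excess by 0.01050 - 0.007185 = 0.003317 mol in a total volume of 0.06716 L.
[OH^-] = 0.003317/0.06716 = 0.04939 M, so pOH = 1.31 and pH = 14.00 - 1.31 = 12.69.

12.69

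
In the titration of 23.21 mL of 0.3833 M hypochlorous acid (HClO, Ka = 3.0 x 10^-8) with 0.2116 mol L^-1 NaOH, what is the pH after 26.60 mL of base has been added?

Initial n(HClO) = 0.3833 x 0.02321 = 0.008896 mol.
n(NaOH) added = 0.2116 x 0.02660 = 0.005629 mol, converting that many moles of HClO to ClO-.
Remaining n(HClO) = 0.003268 mol; n(ClO-) = 0.005629 mol.
By Henderson-Hasselbalch, pH = pKa + log([A^-]/[HA]) = 7.52 + log(0.005629/0.003268) = 7.52 + (+0.24) = 7.76.

7.76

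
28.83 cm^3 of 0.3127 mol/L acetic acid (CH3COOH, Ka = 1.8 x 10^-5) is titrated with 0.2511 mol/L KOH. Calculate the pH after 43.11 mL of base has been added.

12.40

n(acid) = 0.3127 x 0.02883 = 0.009015 mol; n(KOH) added = 0.2511 x 0.04311 = 0.01082 mol.
Base is in excess by 0.01082 - 0.009015 = 0.001810 mol in a total volume of 0.07194 L.
[OH^-] = 0.001810/0.07194 = 0.02516 M, so pOH = 1.60 and pH = 14.00 - 1.60 = 12.40.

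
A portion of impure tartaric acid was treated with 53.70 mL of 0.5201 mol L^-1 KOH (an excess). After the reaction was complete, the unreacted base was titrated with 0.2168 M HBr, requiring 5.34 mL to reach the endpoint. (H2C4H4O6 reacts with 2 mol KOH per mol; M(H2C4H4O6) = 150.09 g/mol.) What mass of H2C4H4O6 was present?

Total n(KOH) added = 0.5201 x 0.05370 = 0.02793 mol.
n(HBr) used = 0.2168 x 0.005340 = 0.001158 mol, which equals the excess n(KOH).
So n(KOH) consumed by the sample = 0.02793 - 0.001158 = 0.02677 mol.
n(H2C4H4O6) = 0.02677 / 2 = 0.01339 mol.
mass = 0.01339 mol x 150.09 g/mol = 2.01 g.

2.01 g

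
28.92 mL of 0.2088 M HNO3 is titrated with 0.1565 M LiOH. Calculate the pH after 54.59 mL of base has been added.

n(acid) = 0.2088 x 0.02892 = 0.006038 mol; n(LiOH) added = 0.1565 x 0.05459 = 0.008543 mol.
Base is in excess by 0.008543 - 0.006038 = 0.002505 mol in a total volume of 0.08351 L.
[OH^-] = 0.002505/0.08351 = 0.02999 M, so pOH = 1.52 and pH = 14.00 - 1.52 = 12.48.

12.48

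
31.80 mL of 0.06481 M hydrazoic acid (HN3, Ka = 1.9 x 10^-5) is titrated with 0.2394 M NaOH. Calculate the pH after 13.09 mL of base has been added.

n(acid) = 0.06481 x 0.03180 = 0.002061 mol; n(NaOH) added = 0.2394 x 0.01309 = 0.003134 mol.
Base is in excess by 0.003134 - 0.002061 = 0.001073 mol in a total volume of 0.04489 L.
[OH^-] = 0.001073/0.04489 = 0.02390 M, so pOH = 1.62 and pH = 14.00 - 1.62 = 12.38.

12.38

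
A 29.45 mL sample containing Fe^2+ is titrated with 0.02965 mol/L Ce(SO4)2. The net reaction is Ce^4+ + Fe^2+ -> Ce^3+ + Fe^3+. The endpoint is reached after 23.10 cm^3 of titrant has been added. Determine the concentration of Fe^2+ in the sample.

0.0233 M

n(Ce(SO4)2) = 0.02965 x 0.02310 = 0.0006849 mol.
From the balanced equation, 1 mol Ce(SO4)2 reacts with 1 mol Fe^2+, so n(Fe^2+) = 0.0006849 x 1/1 = 0.0006849 mol.
[Fe^2+] = 0.0006849 / 0.02945 L = 0.0233 M.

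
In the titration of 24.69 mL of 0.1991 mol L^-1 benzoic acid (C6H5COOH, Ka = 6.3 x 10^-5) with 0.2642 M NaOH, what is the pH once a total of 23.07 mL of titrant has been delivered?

n(acid) = 0.1991 x 0.02469 = 0.004916 mol; n(NaOH) added = 0.2642 x 0.02307 = 0.006095 mol.
Base is in excess by 0.006095 - 0.004916 = 0.001179 mol in a total volume of 0.04776 L.
[OH^-] = 0.001179/0.04776 = 0.02469 M, so pOH = 1.61 and pH = 14.00 - 1.61 = 12.39.

12.39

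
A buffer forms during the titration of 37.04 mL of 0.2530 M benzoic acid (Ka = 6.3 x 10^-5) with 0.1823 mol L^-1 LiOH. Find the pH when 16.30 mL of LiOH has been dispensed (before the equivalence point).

Initial n(C6H5COOH) = 0.2530 x 0.03704 = 0.009371 mol.
n(LiOH) added = 0.1823 x 0.01630 = 0.002971 mol, converting that many moles of C6H5COOH to C6H5COO-.
Remaining n(C6H5COOH) = 0.006400 mol; n(C6H5COO-) = 0.002971 mol.
By Henderson-Hasselbalch, pH = pKa + log([A^-]/[HA]) = 4.20 + log(0.002971/0.006400) = 4.20 + (-0.33) = 3.87.

3.87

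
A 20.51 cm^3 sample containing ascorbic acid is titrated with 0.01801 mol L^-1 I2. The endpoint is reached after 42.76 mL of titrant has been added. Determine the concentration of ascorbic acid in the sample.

n(I2) = 0.01801 x 0.04276 = 0.0007701 mol.
From the balanced equation, 1 mol I2 reacts with 1 mol ascorbic acid, so n(ascorbic acid) = 0.0007701 x 1/1 = 0.0007701 mol.
[ascorbic acid] = 0.0007701 / 0.02051 L = 0.0375 M.

0.0375 M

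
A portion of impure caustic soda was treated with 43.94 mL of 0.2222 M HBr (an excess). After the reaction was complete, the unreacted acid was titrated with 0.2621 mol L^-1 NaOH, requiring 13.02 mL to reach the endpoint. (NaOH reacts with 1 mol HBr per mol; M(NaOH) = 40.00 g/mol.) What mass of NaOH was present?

Total n(HBr) added = 0.2222 x 0.04394 = 0.009763 mol.
n(NaOH) used = 0.2621 x 0.01302 = 0.003413 mol, which equals the excess n(HBr).
So n(HBr) consumed by the sample = 0.009763 - 0.003413 = 0.006351 mol.
n(NaOH) = 0.006351 / 1 = 0.006351 mol.
mass = 0.006351 mol x 40.00 g/mol = 0.254 g.

0.254 g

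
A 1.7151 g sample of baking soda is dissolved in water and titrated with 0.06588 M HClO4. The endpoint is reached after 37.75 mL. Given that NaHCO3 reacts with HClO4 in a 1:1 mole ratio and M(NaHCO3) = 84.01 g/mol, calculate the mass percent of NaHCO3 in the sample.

12.2%

n(HClO4) = 0.06588 x 0.03775 = 0.002487 mol.
n(NaHCO3) = 0.002487 / 1 = 0.002487 mol.
mass of NaHCO3 = 0.002487 x 84.01 = 0.2089 g.
% purity = 0.2089 / 1.7151 x 100 = 12.2%.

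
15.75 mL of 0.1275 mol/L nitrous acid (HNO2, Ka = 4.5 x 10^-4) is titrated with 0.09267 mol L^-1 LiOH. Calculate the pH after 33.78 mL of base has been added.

n(acid) = 0.1275 x 0.01575 = 0.002008 mol; n(LiOH) added = 0.09267 x 0.03378 = 0.003130 mol.
Base is in excess by 0.003130 - 0.002008 = 0.001122 mol in a total volume of 0.04953 L.
[OH^-] = 0.001122/0.04953 = 0.02266 M, so pOH = 1.64 and pH = 14.00 - 1.64 = 12.36.

12.36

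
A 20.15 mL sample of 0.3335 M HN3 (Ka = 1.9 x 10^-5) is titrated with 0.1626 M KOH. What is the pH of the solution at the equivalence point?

8.88

n(HN3) = 0.3335 x 0.02015 = 0.006720 mol; V(KOH) at equivalence = 0.006720/0.1626 = 0.04133 L.
At equivalence all the acid is converted to N3-; total volume = 0.02015 + 0.04133 = 0.06148 L, so [N3-] = 0.006720/0.06148 = 0.1093 M.
Kb = Kw/Ka = 1.0e-14 / 1.9 x 10^-5 = 5.26e-10.
[OH^-] = sqrt(Kb x [N3-]) = sqrt(5.26e-10 x 0.1093) = 7.58e-6 M.
pOH = 5.12, so pH = 14.00 - 5.12 = 8.88.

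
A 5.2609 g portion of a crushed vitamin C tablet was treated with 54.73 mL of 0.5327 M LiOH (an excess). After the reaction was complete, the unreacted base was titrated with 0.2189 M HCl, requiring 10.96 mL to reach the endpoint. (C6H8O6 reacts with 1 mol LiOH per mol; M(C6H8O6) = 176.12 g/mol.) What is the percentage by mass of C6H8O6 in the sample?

89.6%

Total n(LiOH) added = 0.5327 x 0.05473 = 0.02915 mol.
n(HCl) used = 0.2189 x 0.01096 = 0.002399 mol, which equals the excess n(LiOH).
So n(LiOH) consumed by the sample = 0.02915 - 0.002399 = 0.02676 mol.
n(C6H8O6) = 0.02676 / 1 = 0.02676 mol.
mass C6H8O6 = 0.02676 x 176.12 = 4.712 g, so %C6H8O6 = 4.712/5.2609 x 100 = 89.6%.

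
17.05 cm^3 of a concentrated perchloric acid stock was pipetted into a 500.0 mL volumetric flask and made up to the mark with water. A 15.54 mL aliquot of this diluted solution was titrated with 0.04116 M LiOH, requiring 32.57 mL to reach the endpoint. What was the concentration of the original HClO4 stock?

n(LiOH) = 0.04116 x 0.03257 = 0.001341 mol.
n(HClO4) in the aliquot = 0.001341 mol.
[diluted HClO4] = 0.001341 / 0.01554 = 0.08627 M.
Dilution factor = 500.0/17.05 = 29.33, so [stock] = 0.08627 x 29.33 = 2.53 M.

2.53 M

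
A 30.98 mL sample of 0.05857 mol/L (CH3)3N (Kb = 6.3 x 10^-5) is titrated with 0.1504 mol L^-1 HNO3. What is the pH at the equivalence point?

n((CH3)3N) = 0.05857 x 0.03098 = 0.001814 mol; V(HNO3) at equivalence = 0.001814/0.1504 = 0.01206 L.
At equivalence the base is fully converted to (CH3)3NH+; total volume = 0.04304 L, so [(CH3)3NH+] = 0.001814/0.04304 = 0.04215 M.
Ka((CH3)3NH+) = Kw/Kb = 1.0e-14 / 6.3 x 10^-5 = 1.59e-10.
[H^+] = sqrt(Ka x [(CH3)3NH+]) = sqrt(1.59e-10 x 0.04215) = 2.59e-6 M.
pH = -log(2.59e-6) = 5.59.

5.59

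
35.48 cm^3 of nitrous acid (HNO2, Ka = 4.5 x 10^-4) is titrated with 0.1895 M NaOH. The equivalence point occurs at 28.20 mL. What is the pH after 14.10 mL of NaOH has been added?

14.10 mL is exactly half the equivalence volume (28.20/2), i.e. the half-equivalence point.
There, n(HA) = n(A^-), so pH = pKa = -log(4.5 x 10^-4) = 3.35.

3.35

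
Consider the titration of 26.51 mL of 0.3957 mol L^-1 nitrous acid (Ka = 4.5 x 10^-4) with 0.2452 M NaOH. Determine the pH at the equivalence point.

n(HNO2) = 0.3957 x 0.02651 = 0.01049 mol; V(NaOH) at equivalence = 0.01049/0.2452 = 0.04278 L.
At equivalence all the acid is converted to NO2-; total volume = 0.02651 + 0.04278 = 0.06929 L, so [NO2-] = 0.01049/0.06929 = 0.1514 M.
Kb = Kw/Ka = 1.0e-14 / 4.5 x 10^-4 = 2.22e-11.
[OH^-] = sqrt(Kb x [NO2-]) = sqrt(2.22e-11 x 0.1514) = 1.83e-6 M.
pOH = 5.74, so pH = 14.00 - 5.74 = 8.26.

8.26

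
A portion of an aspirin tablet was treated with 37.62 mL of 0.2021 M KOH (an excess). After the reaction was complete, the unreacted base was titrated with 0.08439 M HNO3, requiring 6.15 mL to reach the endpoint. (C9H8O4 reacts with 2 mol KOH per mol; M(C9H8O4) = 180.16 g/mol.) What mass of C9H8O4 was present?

Total n(KOH) added = 0.2021 x 0.03762 = 0.007603 mol.
n(HNO3) used = 0.08439 x 0.006150 = 0.0005190 mol, which equals the excess n(KOH).
So n(KOH) consumed by the sample = 0.007603 - 0.0005190 = 0.007084 mol.
n(C9H8O4) = 0.007084 / 2 = 0.003542 mol.
mass = 0.003542 mol x 180.16 g/mol = 0.638 g.

0.638 g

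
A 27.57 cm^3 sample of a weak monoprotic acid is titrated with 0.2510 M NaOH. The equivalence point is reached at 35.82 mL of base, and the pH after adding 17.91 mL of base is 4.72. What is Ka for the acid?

1.9 x 10^-5

17.91 mL is half of the equivalence volume, so this is the half-equivalence point where [HA] = [A^-].
At half-equivalence pH = pKa, so pKa = 4.72.
Ka = 10^(-4.72) = 1.9 x 10^-5.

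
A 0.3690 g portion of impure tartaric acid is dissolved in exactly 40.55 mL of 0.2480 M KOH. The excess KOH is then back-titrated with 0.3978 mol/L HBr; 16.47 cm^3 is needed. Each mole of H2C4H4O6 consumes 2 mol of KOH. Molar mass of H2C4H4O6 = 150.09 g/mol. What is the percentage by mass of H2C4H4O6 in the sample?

71.3%

Total n(KOH) added = 0.2480 x 0.04055 = 0.01006 mol.
n(HBr) used = 0.3978 x 0.01647 = 0.006552 mol, which equals the excess n(KOH).
So n(KOH) consumed by the sample = 0.01006 - 0.006552 = 0.003505 mol.
n(H2C4H4O6) = 0.003505 / 2 = 0.001752 mol.
mass H2C4H4O6 = 0.001752 x 150.09 = 0.2630 g, so %H2C4H4O6 = 0.2630/0.3690 x 100 = 71.3%.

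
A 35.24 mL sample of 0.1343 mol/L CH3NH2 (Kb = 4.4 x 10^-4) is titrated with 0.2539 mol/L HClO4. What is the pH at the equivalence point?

n(CH3NH2) = 0.1343 x 0.03524 = 0.004733 mol; V(HClO4) at equivalence = 0.004733/0.2539 = 0.01864 L.
At equivalence the base is fully converted to CH3NH3+; total volume = 0.05388 L, so [CH3NH3+] = 0.004733/0.05388 = 0.08784 M.
Ka(CH3NH3+) = Kw/Kb = 1.0e-14 / 4.4 x 10^-4 = 2.27e-11.
[H^+] = sqrt(Ka x [CH3NH3+]) = sqrt(2.27e-11 x 0.08784) = 1.41e-6 M.
pH = -log(1.41e-6) = 5.85.

5.85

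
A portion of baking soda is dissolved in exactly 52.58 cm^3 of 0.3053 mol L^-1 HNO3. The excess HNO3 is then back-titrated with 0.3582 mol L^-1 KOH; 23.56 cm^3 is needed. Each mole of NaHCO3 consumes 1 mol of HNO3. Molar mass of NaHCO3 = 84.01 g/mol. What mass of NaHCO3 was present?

Total n(HNO3) added = 0.3053 x 0.05258 = 0.01605 mol.
n(KOH) used = 0.3582 x 0.02356 = 0.008439 mol, which equals the excess n(HNO3).
So n(HNO3) consumed by the sample = 0.01605 - 0.008439 = 0.007613 mol.
n(NaHCO3) = 0.007613 / 1 = 0.007613 mol.
mass = 0.007613 mol x 84.01 g/mol = 0.640 g.

0.640 g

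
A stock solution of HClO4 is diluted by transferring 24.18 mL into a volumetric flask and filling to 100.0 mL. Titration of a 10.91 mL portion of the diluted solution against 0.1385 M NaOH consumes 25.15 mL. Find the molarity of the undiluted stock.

n(NaOH) = 0.1385 x 0.02515 = 0.003483 mol.
n(HClO4) in the aliquot = 0.003483 mol.
[diluted HClO4] = 0.003483 / 0.01091 = 0.3193 M.
Dilution factor = 100.0/24.18 = 4.136, so [stock] = 0.3193 x 4.136 = 1.32 M.

1.32 M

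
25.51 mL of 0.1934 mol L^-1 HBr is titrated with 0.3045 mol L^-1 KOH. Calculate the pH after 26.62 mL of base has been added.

n(acid) = 0.1934 x 0.02551 = 0.004934 mol; n(KOH) added = 0.3045 x 0.02662 = 0.008106 mol.
Base is in excess by 0.008106 - 0.004934 = 0.003172 mol in a total volume of 0.05213 L.
[OH^-] = 0.003172/0.05213 = 0.06085 M, so pOH = 1.22 and pH = 14.00 - 1.22 = 12.78.

12.78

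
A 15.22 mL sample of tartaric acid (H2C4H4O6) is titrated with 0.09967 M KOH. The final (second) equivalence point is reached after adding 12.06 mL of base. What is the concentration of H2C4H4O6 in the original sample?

0.0395 M

n(KOH) = 0.09967 x 0.01206 = 0.001202 mol.
At the final (second) equivalence point, 2 mol OH^- react per mol H2C4H4O6, so n(H2C4H4O6) = 0.001202 / 2 = 0.0006010 mol.
[H2C4H4O6] = 0.0006010 / 0.01522 L = 0.0395 M.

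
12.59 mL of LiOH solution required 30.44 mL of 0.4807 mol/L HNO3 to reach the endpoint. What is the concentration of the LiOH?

n(HNO3) delivered = 0.4807 x 0.03044 = 0.01463 mol.
For a 1:1 reaction, n(LiOH) = 0.01463 mol.
[LiOH] = 0.01463 mol / 0.01259 L = 1.16 M.

1.16 M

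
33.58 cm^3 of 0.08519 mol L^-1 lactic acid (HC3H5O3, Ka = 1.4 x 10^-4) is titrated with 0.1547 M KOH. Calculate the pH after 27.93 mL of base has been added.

n(acid) = 0.08519 x 0.03358 = 0.002861 mol; n(KOH) added = 0.1547 x 0.02793 = 0.004321 mol.
Base is in excess by 0.004321 - 0.002861 = 0.001460 mol in a total volume of 0.06151 L.
[OH^-] = 0.001460/0.06151 = 0.02374 M, so pOH = 1.62 and pH = 14.00 - 1.62 = 12.38.

12.38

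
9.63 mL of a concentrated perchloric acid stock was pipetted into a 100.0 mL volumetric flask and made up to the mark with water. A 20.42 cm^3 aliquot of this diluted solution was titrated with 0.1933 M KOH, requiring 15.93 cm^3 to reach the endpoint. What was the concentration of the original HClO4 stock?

n(KOH) = 0.1933 x 0.01593 = 0.003079 mol.
n(HClO4) in the aliquot = 0.003079 mol.
[diluted HClO4] = 0.003079 / 0.02042 = 0.1508 M.
Dilution factor = 100.0/9.630 = 10.38, so [stock] = 0.1508 x 10.38 = 1.57 M.

1.57 M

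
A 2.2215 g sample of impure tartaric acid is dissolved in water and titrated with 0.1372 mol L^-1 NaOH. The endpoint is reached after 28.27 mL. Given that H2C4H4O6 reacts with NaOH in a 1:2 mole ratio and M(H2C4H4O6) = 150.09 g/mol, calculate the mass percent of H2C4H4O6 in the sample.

n(NaOH) = 0.1372 x 0.02827 = 0.003879 mol.
n(H2C4H4O6) = 0.003879 / 2 = 0.001939 mol.
mass of H2C4H4O6 = 0.001939 x 150.09 = 0.2911 g.
% purity = 0.2911 / 2.2215 x 100 = 13.1%.

13.1%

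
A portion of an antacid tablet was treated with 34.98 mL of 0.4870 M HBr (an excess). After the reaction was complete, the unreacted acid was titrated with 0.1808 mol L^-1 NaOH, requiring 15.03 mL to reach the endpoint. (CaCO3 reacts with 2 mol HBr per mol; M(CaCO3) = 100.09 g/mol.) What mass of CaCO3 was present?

0.717 g

Total n(HBr) added = 0.4870 x 0.03498 = 0.01704 mol.
n(NaOH) used = 0.1808 x 0.01503 = 0.002717 mol, which equals the excess n(HBr).
So n(HBr) consumed by the sample = 0.01704 - 0.002717 = 0.01432 mol.
n(CaCO3) = 0.01432 / 2 = 0.007159 mol.
mass = 0.007159 mol x 100.09 g/mol = 0.717 g.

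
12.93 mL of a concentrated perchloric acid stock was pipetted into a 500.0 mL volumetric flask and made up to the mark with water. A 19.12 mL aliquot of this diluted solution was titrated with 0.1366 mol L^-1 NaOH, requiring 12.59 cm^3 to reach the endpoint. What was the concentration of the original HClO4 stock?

3.48 M

n(NaOH) = 0.1366 x 0.01259 = 0.001720 mol.
n(HClO4) in the aliquot = 0.001720 mol.
[diluted HClO4] = 0.001720 / 0.01912 = 0.08995 M.
Dilution factor = 500.0/12.93 = 38.67, so [stock] = 0.08995 x 38.67 = 3.48 M.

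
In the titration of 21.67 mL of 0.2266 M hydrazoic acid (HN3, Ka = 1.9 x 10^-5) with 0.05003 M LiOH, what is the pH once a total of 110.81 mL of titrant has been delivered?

n(acid) = 0.2266 x 0.02167 = 0.004910 mol; n(LiOH) added = 0.05003 x 0.1108 = 0.005544 mol.
Base is in excess by 0.005544 - 0.004910 = 0.0006334 mol in a total volume of 0.1325 L.
[OH^-] = 0.0006334/0.1325 = 0.004781 M, so pOH = 2.32 and pH = 14.00 - 2.32 = 11.68.

11.68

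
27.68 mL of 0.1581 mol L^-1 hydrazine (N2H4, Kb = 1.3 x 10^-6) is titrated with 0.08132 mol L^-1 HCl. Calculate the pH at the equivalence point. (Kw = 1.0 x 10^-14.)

4.69

n(N2H4) = 0.1581 x 0.02768 = 0.004376 mol; V(HCl) at equivalence = 0.004376/0.08132 = 0.05381 L.
At equivalence the base is fully converted to N2H5+; total volume = 0.08149 L, so [N2H5+] = 0.004376/0.08149 = 0.05370 M.
Ka(N2H5+) = Kw/Kb = 1.0e-14 / 1.3 x 10^-6 = 7.69e-9.
[H^+] = sqrt(Ka x [N2H5+]) = sqrt(7.69e-9 x 0.05370) = 2.03e-5 M.
pH = -log(2.03e-5) = 4.69.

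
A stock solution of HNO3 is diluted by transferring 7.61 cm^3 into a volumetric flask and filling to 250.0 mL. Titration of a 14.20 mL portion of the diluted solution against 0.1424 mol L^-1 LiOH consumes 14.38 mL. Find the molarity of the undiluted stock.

4.74 M

n(LiOH) = 0.1424 x 0.01438 = 0.002048 mol.
n(HNO3) in the aliquot = 0.002048 mol.
[diluted HNO3] = 0.002048 / 0.01420 = 0.1442 M.
Dilution factor = 250.0/7.610 = 32.85, so [stock] = 0.1442 x 32.85 = 4.74 M.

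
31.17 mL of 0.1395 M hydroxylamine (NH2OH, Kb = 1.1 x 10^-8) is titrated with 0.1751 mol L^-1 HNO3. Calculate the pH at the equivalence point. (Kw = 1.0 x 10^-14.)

n(NH2OH) = 0.1395 x 0.03117 = 0.004348 mol; V(HNO3) at equivalence = 0.004348/0.1751 = 0.02483 L.
At equivalence the base is fully converted to NH3OH+; total volume = 0.05600 L, so [NH3OH+] = 0.004348/0.05600 = 0.07764 M.
Ka(NH3OH+) = Kw/Kb = 1.0e-14 / 1.1 x 10^-8 = 9.09e-7.
[H^+] = sqrt(Ka x [NH3OH+]) = sqrt(9.09e-7 x 0.07764) = 0.000266 M.
pH = -log(0.000266) = 3.58.

3.58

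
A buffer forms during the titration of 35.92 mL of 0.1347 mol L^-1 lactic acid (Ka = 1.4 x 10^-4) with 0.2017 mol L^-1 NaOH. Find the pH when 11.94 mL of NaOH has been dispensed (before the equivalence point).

Initial n(HC3H5O3) = 0.1347 x 0.03592 = 0.004838 mol.
n(NaOH) added = 0.2017 x 0.01194 = 0.002408 mol, converting that many moles of HC3H5O3 to C3H5O3-.
Remaining n(HC3H5O3) = 0.002430 mol; n(C3H5O3-) = 0.002408 mol.
By Henderson-Hasselbalch, pH = pKa + log([A^-]/[HA]) = 3.85 + log(0.002408/0.002430) = 3.85 + (-0.00) = 3.85.

3.85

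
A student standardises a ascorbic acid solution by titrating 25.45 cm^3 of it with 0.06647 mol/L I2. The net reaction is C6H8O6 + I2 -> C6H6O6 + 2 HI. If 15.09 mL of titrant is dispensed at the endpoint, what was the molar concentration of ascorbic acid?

n(I2) = 0.06647 x 0.01509 = 0.001003 mol.
From the balanced equation, 1 mol I2 reacts with 1 mol ascorbic acid, so n(ascorbic acid) = 0.001003 x 1/1 = 0.001003 mol.
[ascorbic acid] = 0.001003 / 0.02545 L = 0.0394 M.

0.0394 M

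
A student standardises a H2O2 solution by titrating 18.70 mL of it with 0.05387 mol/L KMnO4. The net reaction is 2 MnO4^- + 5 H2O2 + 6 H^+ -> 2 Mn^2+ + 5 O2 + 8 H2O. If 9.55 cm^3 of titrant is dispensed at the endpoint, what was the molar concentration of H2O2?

0.0688 M

n(KMnO4) = 0.05387 x 0.009550 = 0.0005145 mol.
From the balanced equation, 2 mol KMnO4 reacts with 5 mol H2O2, so n(H2O2) = 0.0005145 x 5/2 = 0.001286 mol.
[H2O2] = 0.001286 / 0.01870 L = 0.0688 M.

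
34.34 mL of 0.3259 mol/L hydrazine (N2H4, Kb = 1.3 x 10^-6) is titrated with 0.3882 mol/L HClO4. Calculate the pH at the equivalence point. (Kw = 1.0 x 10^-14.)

4.43

n(N2H4) = 0.3259 x 0.03434 = 0.01119 mol; V(HClO4) at equivalence = 0.01119/0.3882 = 0.02883 L.
At equivalence the base is fully converted to N2H5+; total volume = 0.06317 L, so [N2H5+] = 0.01119/0.06317 = 0.1772 M.
Ka(N2H5+) = Kw/Kb = 1.0e-14 / 1.3 x 10^-6 = 7.69e-9.
[H^+] = sqrt(Ka x [N2H5+]) = sqrt(7.69e-9 x 0.1772) = 3.69e-5 M.
pH = -log(3.69e-5) = 4.43.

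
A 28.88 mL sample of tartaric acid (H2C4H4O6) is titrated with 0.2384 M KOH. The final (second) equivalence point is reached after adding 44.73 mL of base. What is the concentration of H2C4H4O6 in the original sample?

0.185 M

n(KOH) = 0.2384 x 0.04473 = 0.01066 mol.
At the final (second) equivalence point, 2 mol OH^- react per mol H2C4H4O6, so n(H2C4H4O6) = 0.01066 / 2 = 0.005332 mol.
[H2C4H4O6] = 0.005332 / 0.02888 L = 0.185 M.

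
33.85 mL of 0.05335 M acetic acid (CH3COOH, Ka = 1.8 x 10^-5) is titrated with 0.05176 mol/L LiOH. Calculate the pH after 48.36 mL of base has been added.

11.93

n(acid) = 0.05335 x 0.03385 = 0.001806 mol; n(LiOH) added = 0.05176 x 0.04836 = 0.002503 mol.
Base is in excess by 0.002503 - 0.001806 = 0.0006972 mol in a total volume of 0.08221 L.
[OH^-] = 0.0006972/0.08221 = 0.008481 M, so pOH = 2.07 and pH = 14.00 - 2.07 = 11.93.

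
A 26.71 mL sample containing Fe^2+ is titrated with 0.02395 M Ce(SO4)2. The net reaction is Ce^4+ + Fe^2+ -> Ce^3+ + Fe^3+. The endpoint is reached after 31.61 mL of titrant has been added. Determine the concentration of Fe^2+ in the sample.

n(Ce(SO4)2) = 0.02395 x 0.03161 = 0.0007571 mol.
From the balanced equation, 1 mol Ce(SO4)2 reacts with 1 mol Fe^2+, so n(Fe^2+) = 0.0007571 x 1/1 = 0.0007571 mol.
[Fe^2+] = 0.0007571 / 0.02671 L = 0.0283 M.

0.0283 M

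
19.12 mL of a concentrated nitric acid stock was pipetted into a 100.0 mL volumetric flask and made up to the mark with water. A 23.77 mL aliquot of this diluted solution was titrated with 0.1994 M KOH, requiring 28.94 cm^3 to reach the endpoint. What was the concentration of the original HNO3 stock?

1.27 M

n(KOH) = 0.1994 x 0.02894 = 0.005771 mol.
n(HNO3) in the aliquot = 0.005771 mol.
[diluted HNO3] = 0.005771 / 0.02377 = 0.2428 M.
Dilution factor = 100.0/19.12 = 5.230, so [stock] = 0.2428 x 5.230 = 1.27 M.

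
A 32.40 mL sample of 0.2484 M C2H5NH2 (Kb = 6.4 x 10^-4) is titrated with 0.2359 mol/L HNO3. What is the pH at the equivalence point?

5.86

n(C2H5NH2) = 0.2484 x 0.03240 = 0.008048 mol; V(HNO3) at equivalence = 0.008048/0.2359 = 0.03412 L.
At equivalence the base is fully converted to C2H5NH3+; total volume = 0.06652 L, so [C2H5NH3+] = 0.008048/0.06652 = 0.1210 M.
Ka(C2H5NH3+) = Kw/Kb = 1.0e-14 / 6.4 x 10^-4 = 1.56e-11.
[H^+] = sqrt(Ka x [C2H5NH3+]) = sqrt(1.56e-11 x 0.1210) = 1.37e-6 M.
pH = -log(1.37e-6) = 5.86.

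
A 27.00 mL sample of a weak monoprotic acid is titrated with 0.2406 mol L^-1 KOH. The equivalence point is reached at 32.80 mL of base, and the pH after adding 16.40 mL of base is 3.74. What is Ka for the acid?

16.40 mL is half of the equivalence volume, so this is the half-equivalence point where [HA] = [A^-].
At half-equivalence pH = pKa, so pKa = 3.74.
Ka = 10^(-3.74) = 1.8 x 10^-4.

1.8 x 10^-4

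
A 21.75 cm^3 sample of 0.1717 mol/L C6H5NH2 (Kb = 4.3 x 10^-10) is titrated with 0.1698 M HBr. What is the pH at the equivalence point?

2.85

n(C6H5NH2) = 0.1717 x 0.02175 = 0.003734 mol; V(HBr) at equivalence = 0.003734/0.1698 = 0.02199 L.
At equivalence the base is fully converted to C6H5NH3+; total volume = 0.04374 L, so [C6H5NH3+] = 0.003734/0.04374 = 0.08537 M.
Ka(C6H5NH3+) = Kw/Kb = 1.0e-14 / 4.3 x 10^-10 = 2.33e-5.
[H^+] = sqrt(Ka x [C6H5NH3+]) = sqrt(2.33e-5 x 0.08537) = 0.00141 M.
pH = -log(0.00141) = 2.85.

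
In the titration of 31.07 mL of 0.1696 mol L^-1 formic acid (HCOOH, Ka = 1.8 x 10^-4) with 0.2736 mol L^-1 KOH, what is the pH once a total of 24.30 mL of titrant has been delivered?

12.40

n(acid) = 0.1696 x 0.03107 = 0.005269 mol; n(KOH) added = 0.2736 x 0.02430 = 0.006648 mol.
Base is in excess by 0.006648 - 0.005269 = 0.001379 mol in a total volume of 0.05537 L.
[OH^-] = 0.001379/0.05537 = 0.02491 M, so pOH = 1.60 and pH = 14.00 - 1.60 = 12.40.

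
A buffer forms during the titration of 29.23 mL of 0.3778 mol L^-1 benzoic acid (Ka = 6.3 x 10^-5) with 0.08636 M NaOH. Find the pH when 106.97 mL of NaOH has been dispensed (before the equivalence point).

4.91

Initial n(C6H5COOH) = 0.3778 x 0.02923 = 0.01104 mol.
n(NaOH) added = 0.08636 x 0.1070 = 0.009238 mol, converting that many moles of C6H5COOH to C6H5COO-.
Remaining n(C6H5COOH) = 0.001805 mol; n(C6H5COO-) = 0.009238 mol.
By Henderson-Hasselbalch, pH = pKa + log([A^-]/[HA]) = 4.20 + log(0.009238/0.001805) = 4.20 + (+0.71) = 4.91.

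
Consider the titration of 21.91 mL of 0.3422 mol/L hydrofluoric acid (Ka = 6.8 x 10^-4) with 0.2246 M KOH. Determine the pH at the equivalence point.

n(HF) = 0.3422 x 0.02191 = 0.007498 mol; V(KOH) at equivalence = 0.007498/0.2246 = 0.03338 L.
At equivalence all the acid is converted to F-; total volume = 0.02191 + 0.03338 = 0.05529 L, so [F-] = 0.007498/0.05529 = 0.1356 M.
Kb = Kw/Ka = 1.0e-14 / 6.8 x 10^-4 = 1.47e-11.
[OH^-] = sqrt(Kb x [F-]) = sqrt(1.47e-11 x 0.1356) = 1.41e-6 M.
pOH = 5.85, so pH = 14.00 - 5.85 = 8.15.

8.15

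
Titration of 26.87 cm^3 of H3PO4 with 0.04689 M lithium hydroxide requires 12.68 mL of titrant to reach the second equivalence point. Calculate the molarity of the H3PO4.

0.0111 M

n(LiOH) = 0.04689 x 0.01268 = 0.0005946 mol.
At the second equivalence point, 2 mol OH^- react per mol H3PO4, so n(H3PO4) = 0.0005946 / 2 = 0.0002973 mol.
[H3PO4] = 0.0002973 / 0.02687 L = 0.0111 M.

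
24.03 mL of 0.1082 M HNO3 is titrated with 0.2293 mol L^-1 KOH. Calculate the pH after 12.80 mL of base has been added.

11.96

n(acid) = 0.1082 x 0.02403 = 0.002600 mol; n(KOH) added = 0.2293 x 0.01280 = 0.002935 mol.
Base is in excess by 0.002935 - 0.002600 = 0.0003350 mol in a total volume of 0.03683 L.
[OH^-] = 0.0003350/0.03683 = 0.009096 M, so pOH = 2.04 and pH = 14.00 - 2.04 = 11.96.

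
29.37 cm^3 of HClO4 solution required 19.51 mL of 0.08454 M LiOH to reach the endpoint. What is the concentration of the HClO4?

n(LiOH) delivered = 0.08454 x 0.01951 = 0.001649 mol.
For a 1:1 reaction, n(HClO4) = 0.001649 mol.
[HClO4] = 0.001649 mol / 0.02937 L = 0.0562 M.

0.0562 M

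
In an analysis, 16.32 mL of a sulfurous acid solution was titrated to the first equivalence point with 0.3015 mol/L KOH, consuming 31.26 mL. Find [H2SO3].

n(KOH) = 0.3015 x 0.03126 = 0.009425 mol.
At the first equivalence point, 1 mol OH^- react per mol H2SO3, so n(H2SO3) = 0.009425 / 1 = 0.009425 mol.
[H2SO3] = 0.009425 / 0.01632 L = 0.578 M.

0.578 M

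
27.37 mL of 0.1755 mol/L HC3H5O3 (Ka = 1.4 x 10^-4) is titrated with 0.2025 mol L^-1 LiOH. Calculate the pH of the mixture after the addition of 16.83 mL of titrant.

4.24

Initial n(HC3H5O3) = 0.1755 x 0.02737 = 0.004803 mol.
n(LiOH) added = 0.2025 x 0.01683 = 0.003408 mol, converting that many moles of HC3H5O3 to C3H5O3-.
Remaining n(HC3H5O3) = 0.001395 mol; n(C3H5O3-) = 0.003408 mol.
By Henderson-Hasselbalch, pH = pKa + log([A^-]/[HA]) = 3.85 + log(0.003408/0.001395) = 3.85 + (+0.39) = 4.24.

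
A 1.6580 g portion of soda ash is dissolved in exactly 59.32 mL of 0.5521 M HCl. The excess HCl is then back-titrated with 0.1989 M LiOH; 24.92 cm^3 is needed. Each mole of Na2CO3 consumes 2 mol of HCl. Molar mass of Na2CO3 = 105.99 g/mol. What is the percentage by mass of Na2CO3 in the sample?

88.8%

Total n(HCl) added = 0.5521 x 0.05932 = 0.03275 mol.
n(LiOH) used = 0.1989 x 0.02492 = 0.004957 mol, which equals the excess n(HCl).
So n(HCl) consumed by the sample = 0.03275 - 0.004957 = 0.02779 mol.
n(Na2CO3) = 0.02779 / 2 = 0.01390 mol.
mass Na2CO3 = 0.01390 x 105.99 = 1.473 g, so %Na2CO3 = 1.473/1.6580 x 100 = 88.8%.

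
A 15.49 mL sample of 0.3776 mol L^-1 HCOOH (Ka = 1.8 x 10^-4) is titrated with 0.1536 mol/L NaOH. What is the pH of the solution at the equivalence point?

n(HCOOH) = 0.3776 x 0.01549 = 0.005849 mol; V(NaOH) at equivalence = 0.005849/0.1536 = 0.03808 L.
At equivalence all the acid is converted to HCOO-; total volume = 0.01549 + 0.03808 = 0.05357 L, so [HCOO-] = 0.005849/0.05357 = 0.1092 M.
Kb = Kw/Ka = 1.0e-14 / 1.8 x 10^-4 = 5.56e-11.
[OH^-] = sqrt(Kb x [HCOO-]) = sqrt(5.56e-11 x 0.1092) = 2.46e-6 M.
pOH = 5.61, so pH = 14.00 - 5.61 = 8.39.

8.39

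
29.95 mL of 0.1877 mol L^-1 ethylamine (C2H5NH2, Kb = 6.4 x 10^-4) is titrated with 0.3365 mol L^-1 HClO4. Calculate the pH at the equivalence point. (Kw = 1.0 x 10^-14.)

n(C2H5NH2) = 0.1877 x 0.02995 = 0.005622 mol; V(HClO4) at equivalence = 0.005622/0.3365 = 0.01671 L.
At equivalence the base is fully converted to C2H5NH3+; total volume = 0.04666 L, so [C2H5NH3+] = 0.005622/0.04666 = 0.1205 M.
Ka(C2H5NH3+) = Kw/Kb = 1.0e-14 / 6.4 x 10^-4 = 1.56e-11.
[H^+] = sqrt(Ka x [C2H5NH3+]) = sqrt(1.56e-11 x 0.1205) = 1.37e-6 M.
pH = -log(1.37e-6) = 5.86.

5.86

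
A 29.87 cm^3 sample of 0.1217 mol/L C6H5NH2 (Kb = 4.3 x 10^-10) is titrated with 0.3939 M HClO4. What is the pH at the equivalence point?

n(C6H5NH2) = 0.1217 x 0.02987 = 0.003635 mol; V(HClO4) at equivalence = 0.003635/0.3939 = 0.009229 L.
At equivalence the base is fully converted to C6H5NH3+; total volume = 0.03910 L, so [C6H5NH3+] = 0.003635/0.03910 = 0.09297 M.
Ka(C6H5NH3+) = Kw/Kb = 1.0e-14 / 4.3 x 10^-10 = 2.33e-5.
[H^+] = sqrt(Ka x [C6H5NH3+]) = sqrt(2.33e-5 x 0.09297) = 0.00147 M.
pH = -log(0.00147) = 2.83.

2.83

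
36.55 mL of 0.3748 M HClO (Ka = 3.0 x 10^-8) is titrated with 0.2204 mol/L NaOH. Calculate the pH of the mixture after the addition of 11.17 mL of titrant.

6.86

Initial n(HClO) = 0.3748 x 0.03655 = 0.01370 mol.
n(NaOH) added = 0.2204 x 0.01117 = 0.002462 mol, converting that many moles of HClO to ClO-.
Remaining n(HClO) = 0.01124 mol; n(ClO-) = 0.002462 mol.
By Henderson-Hasselbalch, pH = pKa + log([A^-]/[HA]) = 7.52 + log(0.002462/0.01124) = 7.52 + (-0.66) = 6.86.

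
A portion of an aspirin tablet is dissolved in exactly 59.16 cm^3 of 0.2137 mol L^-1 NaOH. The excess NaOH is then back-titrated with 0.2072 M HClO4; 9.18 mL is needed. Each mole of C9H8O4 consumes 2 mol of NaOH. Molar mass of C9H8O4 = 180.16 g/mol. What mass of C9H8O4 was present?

0.967 g

Total n(NaOH) added = 0.2137 x 0.05916 = 0.01264 mol.
n(HClO4) used = 0.2072 x 0.009180 = 0.001902 mol, which equals the excess n(NaOH).
So n(NaOH) consumed by the sample = 0.01264 - 0.001902 = 0.01074 mol.
n(C9H8O4) = 0.01074 / 2 = 0.005370 mol.
mass = 0.005370 mol x 180.16 g/mol = 0.967 g.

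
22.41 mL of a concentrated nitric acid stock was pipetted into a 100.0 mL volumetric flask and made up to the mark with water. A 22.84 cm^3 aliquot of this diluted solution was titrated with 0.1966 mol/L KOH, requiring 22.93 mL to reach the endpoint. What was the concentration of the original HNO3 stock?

0.881 M

n(KOH) = 0.1966 x 0.02293 = 0.004508 mol.
n(HNO3) in the aliquot = 0.004508 mol.
[diluted HNO3] = 0.004508 / 0.02284 = 0.1974 M.
Dilution factor = 100.0/22.41 = 4.462, so [stock] = 0.1974 x 4.462 = 0.881 M.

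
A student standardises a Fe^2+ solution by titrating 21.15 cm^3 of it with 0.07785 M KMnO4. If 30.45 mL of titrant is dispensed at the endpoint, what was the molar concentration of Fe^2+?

n(KMnO4) = 0.07785 x 0.03045 = 0.002371 mol.
From the balanced equation, 1 mol KMnO4 reacts with 5 mol Fe^2+, so n(Fe^2+) = 0.002371 x 5/1 = 0.01185 mol.
[Fe^2+] = 0.01185 / 0.02115 L = 0.560 M.

0.560 M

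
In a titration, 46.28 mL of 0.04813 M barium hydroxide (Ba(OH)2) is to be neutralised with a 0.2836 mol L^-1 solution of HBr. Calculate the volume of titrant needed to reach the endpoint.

15.7 mL

n(Ba(OH)2) = 0.04813 mol/L x 0.04628 L = 0.002227 mol.
The neutralisation is 1 Ba(OH)2 : 2 HBr, so n(HBr) = 0.002227 x 2/1 = 0.004455 mol.
V(HBr) = 0.004455 / 0.2836 = 0.01571 L = 15.7 mL.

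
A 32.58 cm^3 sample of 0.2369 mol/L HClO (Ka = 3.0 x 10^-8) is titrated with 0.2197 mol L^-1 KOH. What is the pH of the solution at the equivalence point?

n(HClO) = 0.2369 x 0.03258 = 0.007718 mol; V(KOH) at equivalence = 0.007718/0.2197 = 0.03513 L.
At equivalence all the acid is converted to ClO-; total volume = 0.03258 + 0.03513 = 0.06771 L, so [ClO-] = 0.007718/0.06771 = 0.1140 M.
Kb = Kw/Ka = 1.0e-14 / 3.0 x 10^-8 = 3.33e-7.
[OH^-] = sqrt(Kb x [ClO-]) = sqrt(3.33e-7 x 0.1140) = 0.000195 M.
pOH = 3.71, so pH = 14.00 - 3.71 = 10.29.

10.29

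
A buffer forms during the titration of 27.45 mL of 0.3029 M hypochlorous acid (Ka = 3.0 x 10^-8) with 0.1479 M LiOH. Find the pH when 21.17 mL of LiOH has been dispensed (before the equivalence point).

Initial n(HClO) = 0.3029 x 0.02745 = 0.008315 mol.
n(LiOH) added = 0.1479 x 0.02117 = 0.003131 mol, converting that many moles of HClO to ClO-.
Remaining n(HClO) = 0.005184 mol; n(ClO-) = 0.003131 mol.
By Henderson-Hasselbalch, pH = pKa + log([A^-]/[HA]) = 7.52 + log(0.003131/0.005184) = 7.52 + (-0.22) = 7.30.

7.30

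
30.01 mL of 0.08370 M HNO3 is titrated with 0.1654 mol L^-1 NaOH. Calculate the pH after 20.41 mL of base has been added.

12.23

n(acid) = 0.08370 x 0.03001 = 0.002512 mol; n(NaOH) added = 0.1654 x 0.02041 = 0.003376 mol.
Base is in excess by 0.003376 - 0.002512 = 0.0008640 mol in a total volume of 0.05042 L.
[OH^-] = 0.0008640/0.05042 = 0.01714 M, so pOH = 1.77 and pH = 14.00 - 1.77 = 12.23.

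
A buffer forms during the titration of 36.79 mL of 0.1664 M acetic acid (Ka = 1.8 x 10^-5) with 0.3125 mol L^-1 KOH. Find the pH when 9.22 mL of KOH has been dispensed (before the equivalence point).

4.69

Initial n(CH3COOH) = 0.1664 x 0.03679 = 0.006122 mol.
n(KOH) added = 0.3125 x 0.009220 = 0.002881 mol, converting that many moles of CH3COOH to CH3COO-.
Remaining n(CH3COOH) = 0.003241 mol; n(CH3COO-) = 0.002881 mol.
By Henderson-Hasselbalch, pH = pKa + log([A^-]/[HA]) = 4.74 + log(0.002881/0.003241) = 4.74 + (-0.05) = 4.69.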